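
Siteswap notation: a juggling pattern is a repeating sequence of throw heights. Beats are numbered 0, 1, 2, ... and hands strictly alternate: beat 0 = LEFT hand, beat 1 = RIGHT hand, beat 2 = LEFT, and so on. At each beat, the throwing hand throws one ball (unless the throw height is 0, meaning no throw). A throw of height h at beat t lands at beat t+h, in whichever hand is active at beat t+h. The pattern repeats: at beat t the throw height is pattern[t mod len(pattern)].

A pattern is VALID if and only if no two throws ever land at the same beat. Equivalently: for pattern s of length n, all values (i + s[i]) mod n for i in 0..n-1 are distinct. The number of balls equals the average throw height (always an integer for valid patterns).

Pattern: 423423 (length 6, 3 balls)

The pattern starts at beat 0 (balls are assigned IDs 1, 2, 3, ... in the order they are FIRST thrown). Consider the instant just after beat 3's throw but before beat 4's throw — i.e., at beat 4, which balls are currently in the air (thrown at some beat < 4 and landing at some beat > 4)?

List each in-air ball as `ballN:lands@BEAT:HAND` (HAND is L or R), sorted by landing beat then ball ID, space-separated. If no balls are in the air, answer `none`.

Answer: ball3:lands@5:R ball2:lands@7:R

Derivation:
Beat 0 (L): throw ball1 h=4 -> lands@4:L; in-air after throw: [b1@4:L]
Beat 1 (R): throw ball2 h=2 -> lands@3:R; in-air after throw: [b2@3:R b1@4:L]
Beat 2 (L): throw ball3 h=3 -> lands@5:R; in-air after throw: [b2@3:R b1@4:L b3@5:R]
Beat 3 (R): throw ball2 h=4 -> lands@7:R; in-air after throw: [b1@4:L b3@5:R b2@7:R]
Beat 4 (L): throw ball1 h=2 -> lands@6:L; in-air after throw: [b3@5:R b1@6:L b2@7:R]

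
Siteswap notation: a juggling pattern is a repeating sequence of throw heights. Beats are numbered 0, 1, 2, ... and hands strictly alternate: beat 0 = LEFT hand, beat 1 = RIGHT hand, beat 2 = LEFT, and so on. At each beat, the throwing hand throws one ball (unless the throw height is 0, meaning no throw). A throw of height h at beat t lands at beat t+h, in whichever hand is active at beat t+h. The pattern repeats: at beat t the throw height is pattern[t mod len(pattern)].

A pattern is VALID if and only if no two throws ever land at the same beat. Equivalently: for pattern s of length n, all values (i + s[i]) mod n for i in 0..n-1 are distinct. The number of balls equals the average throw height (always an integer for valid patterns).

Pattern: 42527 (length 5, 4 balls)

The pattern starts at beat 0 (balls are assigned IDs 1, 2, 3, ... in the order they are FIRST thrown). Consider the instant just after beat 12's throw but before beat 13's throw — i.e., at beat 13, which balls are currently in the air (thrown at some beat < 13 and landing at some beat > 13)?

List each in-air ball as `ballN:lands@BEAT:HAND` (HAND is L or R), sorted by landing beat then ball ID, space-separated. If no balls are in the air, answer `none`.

Beat 0 (L): throw ball1 h=4 -> lands@4:L; in-air after throw: [b1@4:L]
Beat 1 (R): throw ball2 h=2 -> lands@3:R; in-air after throw: [b2@3:R b1@4:L]
Beat 2 (L): throw ball3 h=5 -> lands@7:R; in-air after throw: [b2@3:R b1@4:L b3@7:R]
Beat 3 (R): throw ball2 h=2 -> lands@5:R; in-air after throw: [b1@4:L b2@5:R b3@7:R]
Beat 4 (L): throw ball1 h=7 -> lands@11:R; in-air after throw: [b2@5:R b3@7:R b1@11:R]
Beat 5 (R): throw ball2 h=4 -> lands@9:R; in-air after throw: [b3@7:R b2@9:R b1@11:R]
Beat 6 (L): throw ball4 h=2 -> lands@8:L; in-air after throw: [b3@7:R b4@8:L b2@9:R b1@11:R]
Beat 7 (R): throw ball3 h=5 -> lands@12:L; in-air after throw: [b4@8:L b2@9:R b1@11:R b3@12:L]
Beat 8 (L): throw ball4 h=2 -> lands@10:L; in-air after throw: [b2@9:R b4@10:L b1@11:R b3@12:L]
Beat 9 (R): throw ball2 h=7 -> lands@16:L; in-air after throw: [b4@10:L b1@11:R b3@12:L b2@16:L]
Beat 10 (L): throw ball4 h=4 -> lands@14:L; in-air after throw: [b1@11:R b3@12:L b4@14:L b2@16:L]
Beat 11 (R): throw ball1 h=2 -> lands@13:R; in-air after throw: [b3@12:L b1@13:R b4@14:L b2@16:L]
Beat 12 (L): throw ball3 h=5 -> lands@17:R; in-air after throw: [b1@13:R b4@14:L b2@16:L b3@17:R]
Beat 13 (R): throw ball1 h=2 -> lands@15:R; in-air after throw: [b4@14:L b1@15:R b2@16:L b3@17:R]

Answer: ball4:lands@14:L ball2:lands@16:L ball3:lands@17:R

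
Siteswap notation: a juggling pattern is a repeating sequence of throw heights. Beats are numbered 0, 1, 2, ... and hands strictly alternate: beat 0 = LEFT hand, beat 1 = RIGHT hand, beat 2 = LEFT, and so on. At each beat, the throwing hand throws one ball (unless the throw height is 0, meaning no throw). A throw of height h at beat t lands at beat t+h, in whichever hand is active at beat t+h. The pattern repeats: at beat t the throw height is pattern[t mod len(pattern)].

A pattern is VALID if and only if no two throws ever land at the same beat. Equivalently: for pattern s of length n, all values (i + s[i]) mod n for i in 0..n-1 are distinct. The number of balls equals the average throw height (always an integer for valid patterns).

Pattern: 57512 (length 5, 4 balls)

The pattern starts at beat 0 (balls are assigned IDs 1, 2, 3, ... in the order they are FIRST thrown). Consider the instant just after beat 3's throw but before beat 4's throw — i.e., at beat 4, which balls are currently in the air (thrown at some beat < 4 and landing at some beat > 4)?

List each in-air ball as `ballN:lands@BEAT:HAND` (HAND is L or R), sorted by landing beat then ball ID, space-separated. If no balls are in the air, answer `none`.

Answer: ball1:lands@5:R ball3:lands@7:R ball2:lands@8:L

Derivation:
Beat 0 (L): throw ball1 h=5 -> lands@5:R; in-air after throw: [b1@5:R]
Beat 1 (R): throw ball2 h=7 -> lands@8:L; in-air after throw: [b1@5:R b2@8:L]
Beat 2 (L): throw ball3 h=5 -> lands@7:R; in-air after throw: [b1@5:R b3@7:R b2@8:L]
Beat 3 (R): throw ball4 h=1 -> lands@4:L; in-air after throw: [b4@4:L b1@5:R b3@7:R b2@8:L]
Beat 4 (L): throw ball4 h=2 -> lands@6:L; in-air after throw: [b1@5:R b4@6:L b3@7:R b2@8:L]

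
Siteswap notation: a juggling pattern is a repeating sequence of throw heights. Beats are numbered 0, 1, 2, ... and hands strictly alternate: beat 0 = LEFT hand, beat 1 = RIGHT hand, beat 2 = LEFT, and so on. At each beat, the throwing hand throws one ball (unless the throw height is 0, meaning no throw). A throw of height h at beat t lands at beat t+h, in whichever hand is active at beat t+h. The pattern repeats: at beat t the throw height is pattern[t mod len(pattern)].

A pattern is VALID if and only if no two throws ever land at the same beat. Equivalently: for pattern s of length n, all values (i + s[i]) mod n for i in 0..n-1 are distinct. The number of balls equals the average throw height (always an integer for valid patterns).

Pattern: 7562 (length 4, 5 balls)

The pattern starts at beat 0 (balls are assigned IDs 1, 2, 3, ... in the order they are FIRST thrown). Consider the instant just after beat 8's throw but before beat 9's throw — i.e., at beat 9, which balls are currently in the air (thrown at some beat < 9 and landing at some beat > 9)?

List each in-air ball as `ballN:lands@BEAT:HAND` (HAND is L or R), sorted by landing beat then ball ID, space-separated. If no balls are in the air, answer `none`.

Answer: ball4:lands@10:L ball5:lands@11:R ball2:lands@12:L ball3:lands@15:R

Derivation:
Beat 0 (L): throw ball1 h=7 -> lands@7:R; in-air after throw: [b1@7:R]
Beat 1 (R): throw ball2 h=5 -> lands@6:L; in-air after throw: [b2@6:L b1@7:R]
Beat 2 (L): throw ball3 h=6 -> lands@8:L; in-air after throw: [b2@6:L b1@7:R b3@8:L]
Beat 3 (R): throw ball4 h=2 -> lands@5:R; in-air after throw: [b4@5:R b2@6:L b1@7:R b3@8:L]
Beat 4 (L): throw ball5 h=7 -> lands@11:R; in-air after throw: [b4@5:R b2@6:L b1@7:R b3@8:L b5@11:R]
Beat 5 (R): throw ball4 h=5 -> lands@10:L; in-air after throw: [b2@6:L b1@7:R b3@8:L b4@10:L b5@11:R]
Beat 6 (L): throw ball2 h=6 -> lands@12:L; in-air after throw: [b1@7:R b3@8:L b4@10:L b5@11:R b2@12:L]
Beat 7 (R): throw ball1 h=2 -> lands@9:R; in-air after throw: [b3@8:L b1@9:R b4@10:L b5@11:R b2@12:L]
Beat 8 (L): throw ball3 h=7 -> lands@15:R; in-air after throw: [b1@9:R b4@10:L b5@11:R b2@12:L b3@15:R]
Beat 9 (R): throw ball1 h=5 -> lands@14:L; in-air after throw: [b4@10:L b5@11:R b2@12:L b1@14:L b3@15:R]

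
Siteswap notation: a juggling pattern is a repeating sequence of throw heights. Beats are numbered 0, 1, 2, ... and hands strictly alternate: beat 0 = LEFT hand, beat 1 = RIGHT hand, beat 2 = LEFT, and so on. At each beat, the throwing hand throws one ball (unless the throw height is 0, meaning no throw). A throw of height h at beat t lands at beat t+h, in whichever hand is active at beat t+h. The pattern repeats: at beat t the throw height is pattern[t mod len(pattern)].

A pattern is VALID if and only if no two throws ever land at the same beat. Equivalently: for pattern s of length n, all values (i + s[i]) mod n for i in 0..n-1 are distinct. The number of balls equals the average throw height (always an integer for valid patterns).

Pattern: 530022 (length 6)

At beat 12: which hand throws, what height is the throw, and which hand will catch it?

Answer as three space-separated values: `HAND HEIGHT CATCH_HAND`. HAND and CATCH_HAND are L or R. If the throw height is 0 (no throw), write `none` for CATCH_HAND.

Beat 12: 12 mod 2 = 0, so hand = L
Throw height = pattern[12 mod 6] = pattern[0] = 5
Lands at beat 12+5=17, 17 mod 2 = 1, so catch hand = R

Answer: L 5 R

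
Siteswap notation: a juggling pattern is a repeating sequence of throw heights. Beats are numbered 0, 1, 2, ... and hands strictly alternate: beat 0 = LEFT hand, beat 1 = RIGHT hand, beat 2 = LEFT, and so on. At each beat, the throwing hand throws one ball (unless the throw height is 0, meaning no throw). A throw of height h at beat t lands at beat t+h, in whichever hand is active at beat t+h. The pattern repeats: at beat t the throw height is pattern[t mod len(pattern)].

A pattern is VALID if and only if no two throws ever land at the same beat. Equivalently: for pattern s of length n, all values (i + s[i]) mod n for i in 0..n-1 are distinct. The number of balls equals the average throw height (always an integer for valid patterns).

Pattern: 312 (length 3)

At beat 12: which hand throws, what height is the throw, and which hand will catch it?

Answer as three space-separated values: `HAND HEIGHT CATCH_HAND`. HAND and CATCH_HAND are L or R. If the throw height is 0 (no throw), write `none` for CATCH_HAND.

Answer: L 3 R

Derivation:
Beat 12: 12 mod 2 = 0, so hand = L
Throw height = pattern[12 mod 3] = pattern[0] = 3
Lands at beat 12+3=15, 15 mod 2 = 1, so catch hand = R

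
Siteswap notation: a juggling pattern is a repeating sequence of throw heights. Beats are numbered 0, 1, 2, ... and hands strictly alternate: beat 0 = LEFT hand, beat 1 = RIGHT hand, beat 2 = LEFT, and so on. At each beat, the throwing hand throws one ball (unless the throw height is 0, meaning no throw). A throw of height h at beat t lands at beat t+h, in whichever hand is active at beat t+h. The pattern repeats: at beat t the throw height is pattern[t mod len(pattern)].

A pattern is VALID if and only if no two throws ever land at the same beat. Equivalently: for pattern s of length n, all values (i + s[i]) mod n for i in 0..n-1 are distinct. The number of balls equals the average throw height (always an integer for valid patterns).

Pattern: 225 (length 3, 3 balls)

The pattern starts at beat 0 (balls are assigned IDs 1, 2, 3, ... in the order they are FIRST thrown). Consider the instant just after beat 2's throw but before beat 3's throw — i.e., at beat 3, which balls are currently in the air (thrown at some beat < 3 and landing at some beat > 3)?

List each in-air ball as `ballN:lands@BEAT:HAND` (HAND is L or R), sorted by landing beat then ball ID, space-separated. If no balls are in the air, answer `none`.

Answer: ball1:lands@7:R

Derivation:
Beat 0 (L): throw ball1 h=2 -> lands@2:L; in-air after throw: [b1@2:L]
Beat 1 (R): throw ball2 h=2 -> lands@3:R; in-air after throw: [b1@2:L b2@3:R]
Beat 2 (L): throw ball1 h=5 -> lands@7:R; in-air after throw: [b2@3:R b1@7:R]
Beat 3 (R): throw ball2 h=2 -> lands@5:R; in-air after throw: [b2@5:R b1@7:R]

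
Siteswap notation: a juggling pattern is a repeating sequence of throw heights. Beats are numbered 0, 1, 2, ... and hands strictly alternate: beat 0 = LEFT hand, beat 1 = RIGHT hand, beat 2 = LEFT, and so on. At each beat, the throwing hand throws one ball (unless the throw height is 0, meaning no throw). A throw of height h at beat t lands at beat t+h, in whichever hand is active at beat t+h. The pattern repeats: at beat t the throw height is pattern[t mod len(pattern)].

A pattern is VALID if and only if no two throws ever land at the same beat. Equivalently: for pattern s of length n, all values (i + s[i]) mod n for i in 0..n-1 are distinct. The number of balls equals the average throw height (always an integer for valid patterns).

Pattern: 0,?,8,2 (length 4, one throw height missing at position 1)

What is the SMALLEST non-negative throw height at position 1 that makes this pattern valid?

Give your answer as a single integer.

i=0: (0 + 0) mod 4 = 0
i=1: s[i]=? (unknown)
i=2: (2 + 8) mod 4 = 2
i=3: (3 + 2) mod 4 = 1
Known residues: [0, 1, 2]; need a permutation of 0..3, so missing residue r = 3
Need (1 + s) mod 4 = 3; smallest s = (3 - 1) mod 4 = 2

Answer: 2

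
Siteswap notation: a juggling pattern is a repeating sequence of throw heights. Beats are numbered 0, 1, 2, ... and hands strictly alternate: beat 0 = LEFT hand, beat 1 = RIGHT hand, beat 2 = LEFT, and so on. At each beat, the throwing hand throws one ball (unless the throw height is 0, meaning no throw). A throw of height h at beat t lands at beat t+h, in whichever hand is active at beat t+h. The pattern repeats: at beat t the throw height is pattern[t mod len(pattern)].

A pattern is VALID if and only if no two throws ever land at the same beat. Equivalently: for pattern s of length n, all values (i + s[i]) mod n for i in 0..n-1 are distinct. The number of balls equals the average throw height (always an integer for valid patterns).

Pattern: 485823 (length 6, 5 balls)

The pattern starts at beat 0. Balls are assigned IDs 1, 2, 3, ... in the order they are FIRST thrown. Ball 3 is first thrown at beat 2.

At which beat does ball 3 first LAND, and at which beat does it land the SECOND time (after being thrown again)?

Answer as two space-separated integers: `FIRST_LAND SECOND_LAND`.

Answer: 7 15

Derivation:
Beat 0 (L): throw ball1 h=4 -> lands@4:L; in-air after throw: [b1@4:L]
Beat 1 (R): throw ball2 h=8 -> lands@9:R; in-air after throw: [b1@4:L b2@9:R]
Beat 2 (L): throw ball3 h=5 -> lands@7:R; in-air after throw: [b1@4:L b3@7:R b2@9:R]
Beat 3 (R): throw ball4 h=8 -> lands@11:R; in-air after throw: [b1@4:L b3@7:R b2@9:R b4@11:R]
Beat 4 (L): throw ball1 h=2 -> lands@6:L; in-air after throw: [b1@6:L b3@7:R b2@9:R b4@11:R]
Beat 5 (R): throw ball5 h=3 -> lands@8:L; in-air after throw: [b1@6:L b3@7:R b5@8:L b2@9:R b4@11:R]
Beat 6 (L): throw ball1 h=4 -> lands@10:L; in-air after throw: [b3@7:R b5@8:L b2@9:R b1@10:L b4@11:R]
Beat 7 (R): throw ball3 h=8 -> lands@15:R; in-air after throw: [b5@8:L b2@9:R b1@10:L b4@11:R b3@15:R]
Beat 8 (L): throw ball5 h=5 -> lands@13:R; in-air after throw: [b2@9:R b1@10:L b4@11:R b5@13:R b3@15:R]
Beat 9 (R): throw ball2 h=8 -> lands@17:R; in-air after throw: [b1@10:L b4@11:R b5@13:R b3@15:R b2@17:R]
Beat 10 (L): throw ball1 h=2 -> lands@12:L; in-air after throw: [b4@11:R b1@12:L b5@13:R b3@15:R b2@17:R]
Beat 11 (R): throw ball4 h=3 -> lands@14:L; in-air after throw: [b1@12:L b5@13:R b4@14:L b3@15:R b2@17:R]
Beat 12 (L): throw ball1 h=4 -> lands@16:L; in-air after throw: [b5@13:R b4@14:L b3@15:R b1@16:L b2@17:R]
Beat 13 (R): throw ball5 h=8 -> lands@21:R; in-air after throw: [b4@14:L b3@15:R b1@16:L b2@17:R b5@21:R]
Beat 14 (L): throw ball4 h=5 -> lands@19:R; in-air after throw: [b3@15:R b1@16:L b2@17:R b4@19:R b5@21:R]
Beat 15 (R): throw ball3 h=8 -> lands@23:R; in-air after throw: [b1@16:L b2@17:R b4@19:R b5@21:R b3@23:R]
Ball 3: thrown@2 h=5 -> first land @7; rethrown@7 h=8 -> second land @15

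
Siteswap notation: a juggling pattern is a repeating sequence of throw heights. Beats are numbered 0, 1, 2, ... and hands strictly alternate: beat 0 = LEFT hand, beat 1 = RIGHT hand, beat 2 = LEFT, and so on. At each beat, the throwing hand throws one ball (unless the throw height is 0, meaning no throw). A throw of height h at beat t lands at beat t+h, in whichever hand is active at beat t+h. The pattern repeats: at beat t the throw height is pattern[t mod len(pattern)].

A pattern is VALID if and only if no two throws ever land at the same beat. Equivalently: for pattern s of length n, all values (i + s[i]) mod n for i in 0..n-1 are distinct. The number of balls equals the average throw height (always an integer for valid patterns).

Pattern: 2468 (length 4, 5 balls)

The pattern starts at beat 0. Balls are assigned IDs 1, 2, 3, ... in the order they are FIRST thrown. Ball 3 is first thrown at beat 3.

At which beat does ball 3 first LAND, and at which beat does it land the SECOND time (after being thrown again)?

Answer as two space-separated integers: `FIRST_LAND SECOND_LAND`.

Answer: 11 19

Derivation:
Beat 0 (L): throw ball1 h=2 -> lands@2:L; in-air after throw: [b1@2:L]
Beat 1 (R): throw ball2 h=4 -> lands@5:R; in-air after throw: [b1@2:L b2@5:R]
Beat 2 (L): throw ball1 h=6 -> lands@8:L; in-air after throw: [b2@5:R b1@8:L]
Beat 3 (R): throw ball3 h=8 -> lands@11:R; in-air after throw: [b2@5:R b1@8:L b3@11:R]
Beat 4 (L): throw ball4 h=2 -> lands@6:L; in-air after throw: [b2@5:R b4@6:L b1@8:L b3@11:R]
Beat 5 (R): throw ball2 h=4 -> lands@9:R; in-air after throw: [b4@6:L b1@8:L b2@9:R b3@11:R]
Beat 6 (L): throw ball4 h=6 -> lands@12:L; in-air after throw: [b1@8:L b2@9:R b3@11:R b4@12:L]
Beat 7 (R): throw ball5 h=8 -> lands@15:R; in-air after throw: [b1@8:L b2@9:R b3@11:R b4@12:L b5@15:R]
Beat 8 (L): throw ball1 h=2 -> lands@10:L; in-air after throw: [b2@9:R b1@10:L b3@11:R b4@12:L b5@15:R]
Beat 9 (R): throw ball2 h=4 -> lands@13:R; in-air after throw: [b1@10:L b3@11:R b4@12:L b2@13:R b5@15:R]
Beat 10 (L): throw ball1 h=6 -> lands@16:L; in-air after throw: [b3@11:R b4@12:L b2@13:R b5@15:R b1@16:L]
Beat 11 (R): throw ball3 h=8 -> lands@19:R; in-air after throw: [b4@12:L b2@13:R b5@15:R b1@16:L b3@19:R]
Beat 12 (L): throw ball4 h=2 -> lands@14:L; in-air after throw: [b2@13:R b4@14:L b5@15:R b1@16:L b3@19:R]
Beat 13 (R): throw ball2 h=4 -> lands@17:R; in-air after throw: [b4@14:L b5@15:R b1@16:L b2@17:R b3@19:R]
Beat 14 (L): throw ball4 h=6 -> lands@20:L; in-air after throw: [b5@15:R b1@16:L b2@17:R b3@19:R b4@20:L]
Beat 15 (R): throw ball5 h=8 -> lands@23:R; in-air after throw: [b1@16:L b2@17:R b3@19:R b4@20:L b5@23:R]
Beat 16 (L): throw ball1 h=2 -> lands@18:L; in-air after throw: [b2@17:R b1@18:L b3@19:R b4@20:L b5@23:R]
Beat 17 (R): throw ball2 h=4 -> lands@21:R; in-air after throw: [b1@18:L b3@19:R b4@20:L b2@21:R b5@23:R]
Beat 18 (L): throw ball1 h=6 -> lands@24:L; in-air after throw: [b3@19:R b4@20:L b2@21:R b5@23:R b1@24:L]
Beat 19 (R): throw ball3 h=8 -> lands@27:R; in-air after throw: [b4@20:L b2@21:R b5@23:R b1@24:L b3@27:R]
Ball 3: thrown@3 h=8 -> first land @11; rethrown@11 h=8 -> second land @19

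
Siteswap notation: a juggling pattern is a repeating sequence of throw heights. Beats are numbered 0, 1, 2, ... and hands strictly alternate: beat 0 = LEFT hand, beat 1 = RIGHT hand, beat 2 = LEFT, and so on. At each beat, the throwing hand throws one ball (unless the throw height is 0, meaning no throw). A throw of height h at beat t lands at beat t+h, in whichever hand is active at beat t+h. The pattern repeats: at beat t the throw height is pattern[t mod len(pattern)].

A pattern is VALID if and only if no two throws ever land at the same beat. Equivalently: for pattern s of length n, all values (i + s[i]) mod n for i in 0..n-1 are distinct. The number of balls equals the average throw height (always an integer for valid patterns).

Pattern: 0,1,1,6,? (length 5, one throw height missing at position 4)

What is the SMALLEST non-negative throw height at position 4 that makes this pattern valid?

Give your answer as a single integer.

Answer: 2

Derivation:
i=0: (0 + 0) mod 5 = 0
i=1: (1 + 1) mod 5 = 2
i=2: (2 + 1) mod 5 = 3
i=3: (3 + 6) mod 5 = 4
i=4: s[i]=? (unknown)
Known residues: [0, 2, 3, 4]; need a permutation of 0..4, so missing residue r = 1
Need (4 + s) mod 5 = 1; smallest s = (1 - 4) mod 5 = 2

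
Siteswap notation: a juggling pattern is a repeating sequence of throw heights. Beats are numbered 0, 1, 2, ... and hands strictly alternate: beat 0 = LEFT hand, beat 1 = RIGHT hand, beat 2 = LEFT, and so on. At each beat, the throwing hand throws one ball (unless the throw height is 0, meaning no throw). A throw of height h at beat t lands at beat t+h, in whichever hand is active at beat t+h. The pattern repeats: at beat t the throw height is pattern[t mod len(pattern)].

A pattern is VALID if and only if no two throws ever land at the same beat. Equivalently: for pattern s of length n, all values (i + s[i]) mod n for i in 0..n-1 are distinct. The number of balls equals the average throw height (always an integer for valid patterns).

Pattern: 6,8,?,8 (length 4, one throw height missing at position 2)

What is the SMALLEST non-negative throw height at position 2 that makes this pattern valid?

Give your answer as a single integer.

i=0: (0 + 6) mod 4 = 2
i=1: (1 + 8) mod 4 = 1
i=2: s[i]=? (unknown)
i=3: (3 + 8) mod 4 = 3
Known residues: [1, 2, 3]; need a permutation of 0..3, so missing residue r = 0
Need (2 + s) mod 4 = 0; smallest s = (0 - 2) mod 4 = 2

Answer: 2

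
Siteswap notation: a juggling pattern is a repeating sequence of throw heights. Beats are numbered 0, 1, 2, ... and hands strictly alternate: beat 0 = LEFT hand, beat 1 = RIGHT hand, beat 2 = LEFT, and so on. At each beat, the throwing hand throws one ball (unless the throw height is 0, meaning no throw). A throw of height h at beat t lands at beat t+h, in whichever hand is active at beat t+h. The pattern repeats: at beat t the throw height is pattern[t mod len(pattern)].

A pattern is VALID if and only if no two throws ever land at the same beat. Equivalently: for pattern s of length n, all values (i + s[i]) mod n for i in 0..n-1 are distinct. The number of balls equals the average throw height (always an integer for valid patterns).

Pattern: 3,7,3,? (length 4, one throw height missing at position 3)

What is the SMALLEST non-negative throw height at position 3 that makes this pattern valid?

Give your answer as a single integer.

i=0: (0 + 3) mod 4 = 3
i=1: (1 + 7) mod 4 = 0
i=2: (2 + 3) mod 4 = 1
i=3: s[i]=? (unknown)
Known residues: [0, 1, 3]; need a permutation of 0..3, so missing residue r = 2
Need (3 + s) mod 4 = 2; smallest s = (2 - 3) mod 4 = 3

Answer: 3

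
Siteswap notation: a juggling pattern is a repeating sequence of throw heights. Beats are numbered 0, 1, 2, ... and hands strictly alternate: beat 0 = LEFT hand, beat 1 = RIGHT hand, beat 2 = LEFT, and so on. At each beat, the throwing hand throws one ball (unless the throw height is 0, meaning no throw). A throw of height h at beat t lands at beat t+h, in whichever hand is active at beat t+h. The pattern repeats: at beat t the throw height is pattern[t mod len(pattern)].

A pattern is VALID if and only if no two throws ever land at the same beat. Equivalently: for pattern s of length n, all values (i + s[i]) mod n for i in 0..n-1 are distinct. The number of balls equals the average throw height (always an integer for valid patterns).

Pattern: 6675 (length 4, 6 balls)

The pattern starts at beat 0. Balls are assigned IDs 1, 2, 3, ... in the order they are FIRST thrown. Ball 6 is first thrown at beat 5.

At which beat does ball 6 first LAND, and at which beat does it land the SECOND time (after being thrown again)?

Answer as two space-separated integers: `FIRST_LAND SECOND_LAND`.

Answer: 11 16

Derivation:
Beat 0 (L): throw ball1 h=6 -> lands@6:L; in-air after throw: [b1@6:L]
Beat 1 (R): throw ball2 h=6 -> lands@7:R; in-air after throw: [b1@6:L b2@7:R]
Beat 2 (L): throw ball3 h=7 -> lands@9:R; in-air after throw: [b1@6:L b2@7:R b3@9:R]
Beat 3 (R): throw ball4 h=5 -> lands@8:L; in-air after throw: [b1@6:L b2@7:R b4@8:L b3@9:R]
Beat 4 (L): throw ball5 h=6 -> lands@10:L; in-air after throw: [b1@6:L b2@7:R b4@8:L b3@9:R b5@10:L]
Beat 5 (R): throw ball6 h=6 -> lands@11:R; in-air after throw: [b1@6:L b2@7:R b4@8:L b3@9:R b5@10:L b6@11:R]
Beat 6 (L): throw ball1 h=7 -> lands@13:R; in-air after throw: [b2@7:R b4@8:L b3@9:R b5@10:L b6@11:R b1@13:R]
Beat 7 (R): throw ball2 h=5 -> lands@12:L; in-air after throw: [b4@8:L b3@9:R b5@10:L b6@11:R b2@12:L b1@13:R]
Beat 8 (L): throw ball4 h=6 -> lands@14:L; in-air after throw: [b3@9:R b5@10:L b6@11:R b2@12:L b1@13:R b4@14:L]
Beat 9 (R): throw ball3 h=6 -> lands@15:R; in-air after throw: [b5@10:L b6@11:R b2@12:L b1@13:R b4@14:L b3@15:R]
Beat 10 (L): throw ball5 h=7 -> lands@17:R; in-air after throw: [b6@11:R b2@12:L b1@13:R b4@14:L b3@15:R b5@17:R]
Beat 11 (R): throw ball6 h=5 -> lands@16:L; in-air after throw: [b2@12:L b1@13:R b4@14:L b3@15:R b6@16:L b5@17:R]
Beat 12 (L): throw ball2 h=6 -> lands@18:L; in-air after throw: [b1@13:R b4@14:L b3@15:R b6@16:L b5@17:R b2@18:L]
Beat 13 (R): throw ball1 h=6 -> lands@19:R; in-air after throw: [b4@14:L b3@15:R b6@16:L b5@17:R b2@18:L b1@19:R]
Beat 14 (L): throw ball4 h=7 -> lands@21:R; in-air after throw: [b3@15:R b6@16:L b5@17:R b2@18:L b1@19:R b4@21:R]
Beat 15 (R): throw ball3 h=5 -> lands@20:L; in-air after throw: [b6@16:L b5@17:R b2@18:L b1@19:R b3@20:L b4@21:R]
Beat 16 (L): throw ball6 h=6 -> lands@22:L; in-air after throw: [b5@17:R b2@18:L b1@19:R b3@20:L b4@21:R b6@22:L]
Ball 6: thrown@5 h=6 -> first land @11; rethrown@11 h=5 -> second land @16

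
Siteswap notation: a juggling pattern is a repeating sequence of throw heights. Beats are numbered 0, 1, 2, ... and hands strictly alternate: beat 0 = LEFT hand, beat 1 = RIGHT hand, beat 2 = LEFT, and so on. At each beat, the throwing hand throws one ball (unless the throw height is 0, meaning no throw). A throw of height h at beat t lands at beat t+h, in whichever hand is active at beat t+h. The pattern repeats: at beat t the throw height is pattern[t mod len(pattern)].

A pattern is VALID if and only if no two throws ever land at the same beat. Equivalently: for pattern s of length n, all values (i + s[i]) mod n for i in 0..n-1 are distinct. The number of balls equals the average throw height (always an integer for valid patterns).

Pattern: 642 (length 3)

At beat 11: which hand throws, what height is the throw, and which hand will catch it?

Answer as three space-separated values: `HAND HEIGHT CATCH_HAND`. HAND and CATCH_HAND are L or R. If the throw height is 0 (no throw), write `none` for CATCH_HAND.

Beat 11: 11 mod 2 = 1, so hand = R
Throw height = pattern[11 mod 3] = pattern[2] = 2
Lands at beat 11+2=13, 13 mod 2 = 1, so catch hand = R

Answer: R 2 R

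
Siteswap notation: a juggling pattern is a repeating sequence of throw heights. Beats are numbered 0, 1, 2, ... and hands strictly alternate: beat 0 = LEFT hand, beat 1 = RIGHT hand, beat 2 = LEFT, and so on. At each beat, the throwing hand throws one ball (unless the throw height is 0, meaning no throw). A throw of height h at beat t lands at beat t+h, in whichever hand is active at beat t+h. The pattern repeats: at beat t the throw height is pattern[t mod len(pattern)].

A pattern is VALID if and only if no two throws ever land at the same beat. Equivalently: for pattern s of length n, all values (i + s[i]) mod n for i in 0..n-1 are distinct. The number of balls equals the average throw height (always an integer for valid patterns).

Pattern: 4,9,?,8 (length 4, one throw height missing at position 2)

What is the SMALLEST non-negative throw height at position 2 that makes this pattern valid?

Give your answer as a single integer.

Answer: 3

Derivation:
i=0: (0 + 4) mod 4 = 0
i=1: (1 + 9) mod 4 = 2
i=2: s[i]=? (unknown)
i=3: (3 + 8) mod 4 = 3
Known residues: [0, 2, 3]; need a permutation of 0..3, so missing residue r = 1
Need (2 + s) mod 4 = 1; smallest s = (1 - 2) mod 4 = 3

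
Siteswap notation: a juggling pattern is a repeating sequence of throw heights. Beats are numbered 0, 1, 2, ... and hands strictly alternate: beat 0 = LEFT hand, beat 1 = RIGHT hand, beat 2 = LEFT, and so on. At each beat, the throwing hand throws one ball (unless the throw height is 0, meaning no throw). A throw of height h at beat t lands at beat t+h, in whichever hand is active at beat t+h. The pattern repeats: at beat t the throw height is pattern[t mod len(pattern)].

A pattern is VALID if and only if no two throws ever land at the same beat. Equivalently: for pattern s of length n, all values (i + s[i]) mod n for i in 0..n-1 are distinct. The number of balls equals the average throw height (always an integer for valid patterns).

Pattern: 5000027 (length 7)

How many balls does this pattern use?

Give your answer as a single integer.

Answer: 2

Derivation:
Pattern = [5, 0, 0, 0, 0, 2, 7], length n = 7
  position 0: throw height = 5, running sum = 5
  position 1: throw height = 0, running sum = 5
  position 2: throw height = 0, running sum = 5
  position 3: throw height = 0, running sum = 5
  position 4: throw height = 0, running sum = 5
  position 5: throw height = 2, running sum = 7
  position 6: throw height = 7, running sum = 14
Total sum = 14; balls = sum / n = 14 / 7 = 2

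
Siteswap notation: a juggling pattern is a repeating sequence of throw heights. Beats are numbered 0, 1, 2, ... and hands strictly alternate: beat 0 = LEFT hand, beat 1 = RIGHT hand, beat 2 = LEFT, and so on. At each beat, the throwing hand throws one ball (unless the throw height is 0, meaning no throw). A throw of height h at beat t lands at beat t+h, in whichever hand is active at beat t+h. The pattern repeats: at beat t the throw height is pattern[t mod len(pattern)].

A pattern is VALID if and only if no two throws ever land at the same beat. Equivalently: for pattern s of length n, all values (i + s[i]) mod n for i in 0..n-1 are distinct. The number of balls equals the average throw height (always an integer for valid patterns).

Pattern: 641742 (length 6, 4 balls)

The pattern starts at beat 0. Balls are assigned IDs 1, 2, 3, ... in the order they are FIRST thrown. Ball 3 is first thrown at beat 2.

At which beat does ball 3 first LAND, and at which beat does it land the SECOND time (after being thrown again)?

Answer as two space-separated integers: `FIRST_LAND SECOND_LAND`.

Beat 0 (L): throw ball1 h=6 -> lands@6:L; in-air after throw: [b1@6:L]
Beat 1 (R): throw ball2 h=4 -> lands@5:R; in-air after throw: [b2@5:R b1@6:L]
Beat 2 (L): throw ball3 h=1 -> lands@3:R; in-air after throw: [b3@3:R b2@5:R b1@6:L]
Beat 3 (R): throw ball3 h=7 -> lands@10:L; in-air after throw: [b2@5:R b1@6:L b3@10:L]
Beat 4 (L): throw ball4 h=4 -> lands@8:L; in-air after throw: [b2@5:R b1@6:L b4@8:L b3@10:L]
Beat 5 (R): throw ball2 h=2 -> lands@7:R; in-air after throw: [b1@6:L b2@7:R b4@8:L b3@10:L]
Beat 6 (L): throw ball1 h=6 -> lands@12:L; in-air after throw: [b2@7:R b4@8:L b3@10:L b1@12:L]
Beat 7 (R): throw ball2 h=4 -> lands@11:R; in-air after throw: [b4@8:L b3@10:L b2@11:R b1@12:L]
Beat 8 (L): throw ball4 h=1 -> lands@9:R; in-air after throw: [b4@9:R b3@10:L b2@11:R b1@12:L]
Beat 9 (R): throw ball4 h=7 -> lands@16:L; in-air after throw: [b3@10:L b2@11:R b1@12:L b4@16:L]
Beat 10 (L): throw ball3 h=4 -> lands@14:L; in-air after throw: [b2@11:R b1@12:L b3@14:L b4@16:L]
Ball 3: thrown@2 h=1 -> first land @3; rethrown@3 h=7 -> second land @10

Answer: 3 10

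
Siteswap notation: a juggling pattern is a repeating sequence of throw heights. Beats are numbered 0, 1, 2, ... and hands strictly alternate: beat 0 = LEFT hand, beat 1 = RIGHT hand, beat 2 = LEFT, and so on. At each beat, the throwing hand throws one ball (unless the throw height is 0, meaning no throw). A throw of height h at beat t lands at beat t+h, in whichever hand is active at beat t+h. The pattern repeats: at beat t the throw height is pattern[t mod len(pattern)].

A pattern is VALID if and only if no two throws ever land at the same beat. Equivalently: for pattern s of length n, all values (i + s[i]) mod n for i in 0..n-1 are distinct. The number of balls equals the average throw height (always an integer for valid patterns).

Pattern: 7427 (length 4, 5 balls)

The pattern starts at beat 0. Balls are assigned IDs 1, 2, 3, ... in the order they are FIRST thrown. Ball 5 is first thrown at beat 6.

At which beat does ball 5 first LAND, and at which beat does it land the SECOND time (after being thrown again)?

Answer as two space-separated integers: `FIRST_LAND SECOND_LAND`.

Answer: 8 15

Derivation:
Beat 0 (L): throw ball1 h=7 -> lands@7:R; in-air after throw: [b1@7:R]
Beat 1 (R): throw ball2 h=4 -> lands@5:R; in-air after throw: [b2@5:R b1@7:R]
Beat 2 (L): throw ball3 h=2 -> lands@4:L; in-air after throw: [b3@4:L b2@5:R b1@7:R]
Beat 3 (R): throw ball4 h=7 -> lands@10:L; in-air after throw: [b3@4:L b2@5:R b1@7:R b4@10:L]
Beat 4 (L): throw ball3 h=7 -> lands@11:R; in-air after throw: [b2@5:R b1@7:R b4@10:L b3@11:R]
Beat 5 (R): throw ball2 h=4 -> lands@9:R; in-air after throw: [b1@7:R b2@9:R b4@10:L b3@11:R]
Beat 6 (L): throw ball5 h=2 -> lands@8:L; in-air after throw: [b1@7:R b5@8:L b2@9:R b4@10:L b3@11:R]
Beat 7 (R): throw ball1 h=7 -> lands@14:L; in-air after throw: [b5@8:L b2@9:R b4@10:L b3@11:R b1@14:L]
Beat 8 (L): throw ball5 h=7 -> lands@15:R; in-air after throw: [b2@9:R b4@10:L b3@11:R b1@14:L b5@15:R]
Beat 9 (R): throw ball2 h=4 -> lands@13:R; in-air after throw: [b4@10:L b3@11:R b2@13:R b1@14:L b5@15:R]
Beat 10 (L): throw ball4 h=2 -> lands@12:L; in-air after throw: [b3@11:R b4@12:L b2@13:R b1@14:L b5@15:R]
Beat 11 (R): throw ball3 h=7 -> lands@18:L; in-air after throw: [b4@12:L b2@13:R b1@14:L b5@15:R b3@18:L]
Beat 12 (L): throw ball4 h=7 -> lands@19:R; in-air after throw: [b2@13:R b1@14:L b5@15:R b3@18:L b4@19:R]
Ball 5: thrown@6 h=2 -> first land @8; rethrown@8 h=7 -> second land @15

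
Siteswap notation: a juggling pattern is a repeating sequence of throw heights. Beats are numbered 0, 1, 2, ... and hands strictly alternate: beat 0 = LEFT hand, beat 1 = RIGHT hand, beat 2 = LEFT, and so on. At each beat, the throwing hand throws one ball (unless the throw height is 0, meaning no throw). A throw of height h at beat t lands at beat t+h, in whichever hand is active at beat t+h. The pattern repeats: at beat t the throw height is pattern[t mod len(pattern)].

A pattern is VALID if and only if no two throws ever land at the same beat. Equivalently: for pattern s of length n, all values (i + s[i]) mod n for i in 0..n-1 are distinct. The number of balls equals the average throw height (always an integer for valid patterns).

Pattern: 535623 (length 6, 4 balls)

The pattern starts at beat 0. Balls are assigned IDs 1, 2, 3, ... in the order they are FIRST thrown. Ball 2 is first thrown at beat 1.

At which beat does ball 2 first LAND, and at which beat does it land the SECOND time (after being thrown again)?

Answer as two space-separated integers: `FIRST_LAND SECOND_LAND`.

Beat 0 (L): throw ball1 h=5 -> lands@5:R; in-air after throw: [b1@5:R]
Beat 1 (R): throw ball2 h=3 -> lands@4:L; in-air after throw: [b2@4:L b1@5:R]
Beat 2 (L): throw ball3 h=5 -> lands@7:R; in-air after throw: [b2@4:L b1@5:R b3@7:R]
Beat 3 (R): throw ball4 h=6 -> lands@9:R; in-air after throw: [b2@4:L b1@5:R b3@7:R b4@9:R]
Beat 4 (L): throw ball2 h=2 -> lands@6:L; in-air after throw: [b1@5:R b2@6:L b3@7:R b4@9:R]
Beat 5 (R): throw ball1 h=3 -> lands@8:L; in-air after throw: [b2@6:L b3@7:R b1@8:L b4@9:R]
Beat 6 (L): throw ball2 h=5 -> lands@11:R; in-air after throw: [b3@7:R b1@8:L b4@9:R b2@11:R]
Ball 2: thrown@1 h=3 -> first land @4; rethrown@4 h=2 -> second land @6

Answer: 4 6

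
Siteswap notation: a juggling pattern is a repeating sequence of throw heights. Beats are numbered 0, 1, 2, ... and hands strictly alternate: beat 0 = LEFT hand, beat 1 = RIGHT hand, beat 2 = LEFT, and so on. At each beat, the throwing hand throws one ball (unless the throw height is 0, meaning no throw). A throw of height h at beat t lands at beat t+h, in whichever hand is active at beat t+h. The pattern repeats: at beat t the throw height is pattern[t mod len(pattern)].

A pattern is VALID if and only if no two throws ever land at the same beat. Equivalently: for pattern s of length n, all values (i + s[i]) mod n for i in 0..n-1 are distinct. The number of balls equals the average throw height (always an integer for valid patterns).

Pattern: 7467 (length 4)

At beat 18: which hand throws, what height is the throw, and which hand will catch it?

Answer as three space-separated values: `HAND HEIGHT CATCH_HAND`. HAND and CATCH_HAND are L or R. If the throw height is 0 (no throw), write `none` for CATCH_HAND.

Beat 18: 18 mod 2 = 0, so hand = L
Throw height = pattern[18 mod 4] = pattern[2] = 6
Lands at beat 18+6=24, 24 mod 2 = 0, so catch hand = L

Answer: L 6 L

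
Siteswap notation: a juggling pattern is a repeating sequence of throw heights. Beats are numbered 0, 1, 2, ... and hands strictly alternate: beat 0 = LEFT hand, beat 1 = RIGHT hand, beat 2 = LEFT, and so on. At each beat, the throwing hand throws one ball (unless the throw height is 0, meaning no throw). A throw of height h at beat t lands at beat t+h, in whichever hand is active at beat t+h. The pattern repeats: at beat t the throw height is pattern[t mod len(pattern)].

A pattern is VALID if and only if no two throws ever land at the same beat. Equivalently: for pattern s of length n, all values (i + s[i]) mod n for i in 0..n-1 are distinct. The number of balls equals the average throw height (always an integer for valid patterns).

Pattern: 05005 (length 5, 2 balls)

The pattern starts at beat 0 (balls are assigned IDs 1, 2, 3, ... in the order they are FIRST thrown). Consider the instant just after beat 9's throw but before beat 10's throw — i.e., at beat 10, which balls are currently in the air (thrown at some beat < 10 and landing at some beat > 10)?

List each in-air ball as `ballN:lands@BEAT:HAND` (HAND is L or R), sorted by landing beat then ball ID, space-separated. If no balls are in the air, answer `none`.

Answer: ball1:lands@11:R ball2:lands@14:L

Derivation:
Beat 1 (R): throw ball1 h=5 -> lands@6:L; in-air after throw: [b1@6:L]
Beat 4 (L): throw ball2 h=5 -> lands@9:R; in-air after throw: [b1@6:L b2@9:R]
Beat 6 (L): throw ball1 h=5 -> lands@11:R; in-air after throw: [b2@9:R b1@11:R]
Beat 9 (R): throw ball2 h=5 -> lands@14:L; in-air after throw: [b1@11:R b2@14:L]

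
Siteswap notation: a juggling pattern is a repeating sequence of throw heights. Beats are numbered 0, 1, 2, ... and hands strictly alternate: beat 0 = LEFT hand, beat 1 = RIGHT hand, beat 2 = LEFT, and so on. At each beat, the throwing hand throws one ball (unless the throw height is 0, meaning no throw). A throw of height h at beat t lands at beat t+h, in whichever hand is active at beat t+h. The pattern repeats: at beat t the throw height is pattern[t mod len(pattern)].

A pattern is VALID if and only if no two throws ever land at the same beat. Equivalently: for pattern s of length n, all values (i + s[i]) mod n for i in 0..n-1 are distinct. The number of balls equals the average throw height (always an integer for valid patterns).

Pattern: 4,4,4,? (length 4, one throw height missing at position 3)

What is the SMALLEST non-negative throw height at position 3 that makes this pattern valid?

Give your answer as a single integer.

Answer: 0

Derivation:
i=0: (0 + 4) mod 4 = 0
i=1: (1 + 4) mod 4 = 1
i=2: (2 + 4) mod 4 = 2
i=3: s[i]=? (unknown)
Known residues: [0, 1, 2]; need a permutation of 0..3, so missing residue r = 3
Need (3 + s) mod 4 = 3; smallest s = (3 - 3) mod 4 = 0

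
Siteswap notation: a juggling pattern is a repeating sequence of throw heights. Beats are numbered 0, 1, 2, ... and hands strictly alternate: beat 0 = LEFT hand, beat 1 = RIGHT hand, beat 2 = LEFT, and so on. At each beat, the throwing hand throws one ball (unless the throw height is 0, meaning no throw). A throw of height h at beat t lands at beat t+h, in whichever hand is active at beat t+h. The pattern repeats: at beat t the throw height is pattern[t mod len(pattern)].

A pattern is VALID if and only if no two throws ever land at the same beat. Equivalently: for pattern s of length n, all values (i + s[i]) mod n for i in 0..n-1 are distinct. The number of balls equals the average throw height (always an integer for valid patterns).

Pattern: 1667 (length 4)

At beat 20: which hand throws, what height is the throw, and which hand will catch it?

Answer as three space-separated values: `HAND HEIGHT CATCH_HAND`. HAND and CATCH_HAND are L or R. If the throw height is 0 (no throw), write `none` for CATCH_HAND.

Beat 20: 20 mod 2 = 0, so hand = L
Throw height = pattern[20 mod 4] = pattern[0] = 1
Lands at beat 20+1=21, 21 mod 2 = 1, so catch hand = R

Answer: L 1 R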